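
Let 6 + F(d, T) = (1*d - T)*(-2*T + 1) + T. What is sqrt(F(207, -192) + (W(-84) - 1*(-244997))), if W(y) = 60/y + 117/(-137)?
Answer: 3*sqrt(40712482622)/959 ≈ 631.20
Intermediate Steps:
F(d, T) = -6 + T + (1 - 2*T)*(d - T) (F(d, T) = -6 + ((1*d - T)*(-2*T + 1) + T) = -6 + ((d - T)*(1 - 2*T) + T) = -6 + ((1 - 2*T)*(d - T) + T) = -6 + (T + (1 - 2*T)*(d - T)) = -6 + T + (1 - 2*T)*(d - T))
W(y) = -117/137 + 60/y (W(y) = 60/y + 117*(-1/137) = 60/y - 117/137 = -117/137 + 60/y)
sqrt(F(207, -192) + (W(-84) - 1*(-244997))) = sqrt((-6 + 207 + 2*(-192)**2 - 2*(-192)*207) + ((-117/137 + 60/(-84)) - 1*(-244997))) = sqrt((-6 + 207 + 2*36864 + 79488) + ((-117/137 + 60*(-1/84)) + 244997)) = sqrt((-6 + 207 + 73728 + 79488) + ((-117/137 - 5/7) + 244997)) = sqrt(153417 + (-1504/959 + 244997)) = sqrt(153417 + 234950619/959) = sqrt(382077522/959) = 3*sqrt(40712482622)/959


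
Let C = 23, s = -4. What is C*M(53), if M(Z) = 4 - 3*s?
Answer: 368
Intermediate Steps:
M(Z) = 16 (M(Z) = 4 - 3*(-4) = 4 + 12 = 16)
C*M(53) = 23*16 = 368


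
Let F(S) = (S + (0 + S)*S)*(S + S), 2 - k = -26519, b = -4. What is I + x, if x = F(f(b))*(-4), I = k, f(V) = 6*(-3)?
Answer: 70585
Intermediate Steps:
k = 26521 (k = 2 - 1*(-26519) = 2 + 26519 = 26521)
f(V) = -18
F(S) = 2*S*(S + S²) (F(S) = (S + S*S)*(2*S) = (S + S²)*(2*S) = 2*S*(S + S²))
I = 26521
x = 44064 (x = (2*(-18)²*(1 - 18))*(-4) = (2*324*(-17))*(-4) = -11016*(-4) = 44064)
I + x = 26521 + 44064 = 70585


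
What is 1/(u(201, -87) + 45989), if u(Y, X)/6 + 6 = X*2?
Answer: 1/44909 ≈ 2.2267e-5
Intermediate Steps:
u(Y, X) = -36 + 12*X (u(Y, X) = -36 + 6*(X*2) = -36 + 6*(2*X) = -36 + 12*X)
1/(u(201, -87) + 45989) = 1/((-36 + 12*(-87)) + 45989) = 1/((-36 - 1044) + 45989) = 1/(-1080 + 45989) = 1/44909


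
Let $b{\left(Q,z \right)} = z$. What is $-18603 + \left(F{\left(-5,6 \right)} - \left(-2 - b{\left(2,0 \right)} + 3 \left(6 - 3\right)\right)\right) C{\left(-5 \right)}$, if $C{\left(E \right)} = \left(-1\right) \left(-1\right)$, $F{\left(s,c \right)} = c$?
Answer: $-18604$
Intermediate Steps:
$C{\left(E \right)} = 1$
$-18603 + \left(F{\left(-5,6 \right)} - \left(-2 - b{\left(2,0 \right)} + 3 \left(6 - 3\right)\right)\right) C{\left(-5 \right)} = -18603 + \left(6 + \left(\left(0 + 2\right) - 3 \left(6 - 3\right)\right)\right) 1 = -18603 + \left(6 + \left(2 - 9\right)\right) 1 = -18603 + \left(6 - 7\right) 1 = -18603 - 1 = -18604$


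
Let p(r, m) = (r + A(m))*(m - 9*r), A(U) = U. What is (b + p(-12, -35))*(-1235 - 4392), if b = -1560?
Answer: 28084357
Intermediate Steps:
p(r, m) = (m + r)*(m - 9*r) (p(r, m) = (r + m)*(m - 9*r) = (m + r)*(m - 9*r))
(b + p(-12, -35))*(-1235 - 4392) = (-1560 + ((-35)² - 9*(-12)² - 8*(-35)*(-12)))*(-1235 - 4392) = (-1560 + (1225 - 9*144 - 3360))*(-5627) = (-1560 + (1225 - 1296 - 3360))*(-5627) = (-1560 - 3431)*(-5627) = -4991*(-5627) = 28084357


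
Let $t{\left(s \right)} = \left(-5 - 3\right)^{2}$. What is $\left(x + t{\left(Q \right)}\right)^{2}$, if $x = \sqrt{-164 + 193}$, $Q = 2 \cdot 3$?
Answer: $\left(64 + \sqrt{29}\right)^{2} \approx 4814.3$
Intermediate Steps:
$Q = 6$
$t{\left(s \right)} = 64$ ($t{\left(s \right)} = \left(-8\right)^{2} = 64$)
$x = \sqrt{29} \approx 5.3852$
$\left(x + t{\left(Q \right)}\right)^{2} = \left(\sqrt{29} + 64\right)^{2} = \left(64 + \sqrt{29}\right)^{2}$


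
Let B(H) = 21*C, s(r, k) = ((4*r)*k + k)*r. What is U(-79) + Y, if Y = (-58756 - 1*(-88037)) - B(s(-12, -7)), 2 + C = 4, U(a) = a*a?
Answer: 35480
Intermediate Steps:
U(a) = a**2
C = 2 (C = -2 + 4 = 2)
s(r, k) = r*(k + 4*k*r) (s(r, k) = (4*k*r + k)*r = (k + 4*k*r)*r = r*(k + 4*k*r))
B(H) = 42 (B(H) = 21*2 = 42)
Y = 29239 (Y = (-58756 - 1*(-88037)) - 1*42 = (-58756 + 88037) - 42 = 29281 - 42 = 29239)
U(-79) + Y = (-79)**2 + 29239 = 6241 + 29239 = 35480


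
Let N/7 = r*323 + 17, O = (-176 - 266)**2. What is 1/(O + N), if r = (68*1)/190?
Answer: 5/981461 ≈ 5.0944e-6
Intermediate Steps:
r = 34/95 (r = 68*(1/190) = 34/95 ≈ 0.35789)
O = 195364 (O = (-442)**2 = 195364)
N = 4641/5 (N = 7*((34/95)*323 + 17) = 7*(578/5 + 17) = 7*(663/5) = 4641/5 ≈ 928.20)
1/(O + N) = 1/(195364 + 4641/5) = 1/(981461/5) = 5/981461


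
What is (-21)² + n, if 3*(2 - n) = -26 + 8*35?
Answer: 1075/3 ≈ 358.33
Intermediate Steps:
n = -248/3 (n = 2 - (-26 + 8*35)/3 = 2 - (-26 + 280)/3 = 2 - ⅓*254 = 2 - 254/3 = -248/3 ≈ -82.667)
(-21)² + n = (-21)² - 248/3 = 441 - 248/3 = 1075/3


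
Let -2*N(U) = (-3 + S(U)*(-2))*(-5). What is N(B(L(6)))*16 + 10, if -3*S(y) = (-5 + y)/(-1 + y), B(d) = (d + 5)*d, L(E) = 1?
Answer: -314/3 ≈ -104.67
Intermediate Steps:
B(d) = d*(5 + d) (B(d) = (5 + d)*d = d*(5 + d))
S(y) = -(-5 + y)/(3*(-1 + y))
N(U) = -15/2 - 5*(5 - U)/(3*(-1 + U)) (N(U) = -(-3 + ((5 - U)/(3*(-1 + U)))*(-2))*(-5)/2 = -(-3 - 2*(5 - U)/(3*(-1 + U)))*(-5)/2 = -(15 + 10*(5 - U)/(3*(-1 + U)))/2 = -15/2 - 5*(5 - U)/(3*(-1 + U)))
N(B(L(6)))*16 + 10 = (5*(-1 - 7*(5 + 1))/(6*(-1 + 1*(5 + 1))))*16 + 10 = (5*(-1 - 7*6)/(6*(-1 + 1*6)))*16 + 10 = (5*(-1 - 7*6)/(6*(-1 + 6)))*16 + 10 = ((⅚)*(-1 - 42)/5)*16 + 10 = ((⅚)*(⅕)*(-43))*16 + 10 = -43/6*16 + 10 = -344/3 + 10 = -314/3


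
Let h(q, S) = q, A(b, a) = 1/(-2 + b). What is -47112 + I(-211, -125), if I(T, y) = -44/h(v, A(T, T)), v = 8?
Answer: -94235/2 ≈ -47118.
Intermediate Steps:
I(T, y) = -11/2 (I(T, y) = -44/8 = -44*1/8 = -11/2)
-47112 + I(-211, -125) = -47112 - 11/2 = -94235/2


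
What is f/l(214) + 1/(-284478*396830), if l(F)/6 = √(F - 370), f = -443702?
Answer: -1/112889404740 + 221851*I*√39/234 ≈ -8.8582e-12 + 5920.8*I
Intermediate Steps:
l(F) = 6*√(-370 + F) (l(F) = 6*√(F - 370) = 6*√(-370 + F))
f/l(214) + 1/(-284478*396830) = -443702*1/(6*√(-370 + 214)) + 1/(-284478*396830) = -443702*(-I*√39/468) - 1/284478*1/396830 = -443702*(-I*√39/468) - 1/112889404740 = -(-221851)*I*√39/234 - 1/112889404740 = 221851*I*√39/234 - 1/112889404740 = -1/112889404740 + 221851*I*√39/234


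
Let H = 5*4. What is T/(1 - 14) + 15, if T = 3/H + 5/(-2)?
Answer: 3947/260 ≈ 15.181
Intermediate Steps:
H = 20
T = -47/20 (T = 3/20 + 5/(-2) = 3*(1/20) + 5*(-1/2) = 3/20 - 5/2 = -47/20 ≈ -2.3500)
T/(1 - 14) + 15 = -47/(20*(1 - 14)) + 15 = -47/20/(-13) + 15 = -47/20*(-1/13) + 15 = 47/260 + 15 = 3947/260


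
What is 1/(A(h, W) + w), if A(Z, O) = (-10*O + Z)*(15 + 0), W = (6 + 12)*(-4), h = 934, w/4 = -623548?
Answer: -1/2469382 ≈ -4.0496e-7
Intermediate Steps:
w = -2494192 (w = 4*(-623548) = -2494192)
W = -72 (W = 18*(-4) = -72)
A(Z, O) = -150*O + 15*Z (A(Z, O) = (Z - 10*O)*15 = -150*O + 15*Z)
1/(A(h, W) + w) = 1/((-150*(-72) + 15*934) - 2494192) = 1/((10800 + 14010) - 2494192) = 1/(24810 - 2494192) = 1/(-2469382) = -1/2469382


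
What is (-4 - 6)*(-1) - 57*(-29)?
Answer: 1663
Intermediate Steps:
(-4 - 6)*(-1) - 57*(-29) = -10*(-1) + 1653 = 10 + 1653 = 1663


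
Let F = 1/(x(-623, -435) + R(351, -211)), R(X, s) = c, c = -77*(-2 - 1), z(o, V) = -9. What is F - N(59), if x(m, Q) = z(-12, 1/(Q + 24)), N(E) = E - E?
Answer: 1/222 ≈ 0.0045045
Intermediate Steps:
N(E) = 0
c = 231 (c = -77*(-3) = 231)
R(X, s) = 231
x(m, Q) = -9
F = 1/222 (F = 1/(-9 + 231) = 1/222 ≈ 0.0045045)
F - N(59) = 1/222 - 1*0 = 1/222 + 0 = 1/222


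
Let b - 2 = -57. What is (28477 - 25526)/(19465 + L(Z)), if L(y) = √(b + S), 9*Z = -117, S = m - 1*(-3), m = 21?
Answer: 57441215/378886256 - 2951*I*√31/378886256 ≈ 0.15161 - 4.3365e-5*I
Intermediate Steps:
S = 24 (S = 21 - 1*(-3) = 21 + 3 = 24)
b = -55 (b = 2 - 57 = -55)
Z = -13 (Z = (⅑)*(-117) = -13)
L(y) = I*√31 (L(y) = √(-55 + 24) = √(-31) = I*√31)
(28477 - 25526)/(19465 + L(Z)) = (28477 - 25526)/(19465 + I*√31) = 2951/(19465 + I*√31)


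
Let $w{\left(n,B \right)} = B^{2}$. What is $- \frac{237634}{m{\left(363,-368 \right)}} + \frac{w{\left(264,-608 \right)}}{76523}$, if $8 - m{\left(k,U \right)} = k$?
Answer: $\frac{18315697302}{27165665} \approx 674.22$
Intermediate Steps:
$m{\left(k,U \right)} = 8 - k$
$- \frac{237634}{m{\left(363,-368 \right)}} + \frac{w{\left(264,-608 \right)}}{76523} = - \frac{237634}{8 - 363} + \frac{\left(-608\right)^{2}}{76523} = - \frac{237634}{8 - 363} + 369664 \cdot \frac{1}{76523} = - \frac{237634}{-355} + \frac{369664}{76523} = \left(-237634\right) \left(- \frac{1}{355}\right) + \frac{369664}{76523} = \frac{237634}{355} + \frac{369664}{76523} = \frac{18315697302}{27165665}$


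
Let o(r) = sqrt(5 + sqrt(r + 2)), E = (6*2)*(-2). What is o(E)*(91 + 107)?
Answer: 198*sqrt(5 + I*sqrt(22)) ≈ 482.07 + 190.72*I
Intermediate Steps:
E = -24 (E = 12*(-2) = -24)
o(r) = sqrt(5 + sqrt(2 + r))
o(E)*(91 + 107) = sqrt(5 + sqrt(2 - 24))*(91 + 107) = sqrt(5 + sqrt(-22))*198 = sqrt(5 + I*sqrt(22))*198 = 198*sqrt(5 + I*sqrt(22))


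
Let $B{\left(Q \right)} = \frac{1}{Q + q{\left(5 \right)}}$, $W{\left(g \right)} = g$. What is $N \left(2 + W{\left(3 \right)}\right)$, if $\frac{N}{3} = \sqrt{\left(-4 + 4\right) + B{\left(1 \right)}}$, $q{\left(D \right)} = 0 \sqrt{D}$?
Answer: $15$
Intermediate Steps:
$q{\left(D \right)} = 0$
$B{\left(Q \right)} = \frac{1}{Q}$ ($B{\left(Q \right)} = \frac{1}{Q + 0} = \frac{1}{Q}$)
$N = 3$ ($N = 3 \sqrt{\left(-4 + 4\right) + 1^{-1}} = 3 \sqrt{0 + 1} = 3 \sqrt{1} = 3 \cdot 1 = 3$)
$N \left(2 + W{\left(3 \right)}\right) = 3 \left(2 + 3\right) = 3 \cdot 5 = 15$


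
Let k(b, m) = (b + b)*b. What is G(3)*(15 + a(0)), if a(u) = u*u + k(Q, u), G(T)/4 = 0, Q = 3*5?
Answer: 0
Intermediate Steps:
Q = 15
G(T) = 0 (G(T) = 4*0 = 0)
k(b, m) = 2*b² (k(b, m) = (2*b)*b = 2*b²)
a(u) = 450 + u² (a(u) = u*u + 2*15² = u² + 2*225 = u² + 450 = 450 + u²)
G(3)*(15 + a(0)) = 0*(15 + (450 + 0²)) = 0*(15 + (450 + 0)) = 0*(15 + 450) = 0*465 = 0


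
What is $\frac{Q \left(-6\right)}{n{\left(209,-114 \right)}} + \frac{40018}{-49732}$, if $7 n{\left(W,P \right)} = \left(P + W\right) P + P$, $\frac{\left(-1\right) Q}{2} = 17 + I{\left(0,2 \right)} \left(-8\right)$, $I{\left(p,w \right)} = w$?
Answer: $- \frac{9211135}{11338896} \approx -0.81235$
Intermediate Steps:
$Q = -2$ ($Q = - 2 \left(17 + 2 \left(-8\right)\right) = - 2 \left(17 - 16\right) = \left(-2\right) 1 = -2$)
$n{\left(W,P \right)} = \frac{P}{7} + \frac{P \left(P + W\right)}{7}$ ($n{\left(W,P \right)} = \frac{\left(P + W\right) P + P}{7} = \frac{P \left(P + W\right) + P}{7} = \frac{P + P \left(P + W\right)}{7} = \frac{P}{7} + \frac{P \left(P + W\right)}{7}$)
$\frac{Q \left(-6\right)}{n{\left(209,-114 \right)}} + \frac{40018}{-49732} = \frac{\left(-2\right) \left(-6\right)}{\frac{1}{7} \left(-114\right) \left(1 - 114 + 209\right)} + \frac{40018}{-49732} = \frac{12}{\frac{1}{7} \left(-114\right) 96} + 40018 \left(- \frac{1}{49732}\right) = \frac{12}{- \frac{10944}{7}} - \frac{20009}{24866} = 12 \left(- \frac{7}{10944}\right) - \frac{20009}{24866} = - \frac{7}{912} - \frac{20009}{24866} = - \frac{9211135}{11338896}$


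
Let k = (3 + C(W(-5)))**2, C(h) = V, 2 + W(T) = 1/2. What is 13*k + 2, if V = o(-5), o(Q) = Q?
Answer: 54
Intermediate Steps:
W(T) = -3/2 (W(T) = -2 + 1/2 = -3/2)
V = -5
C(h) = -5
k = 4 (k = (3 - 5)**2 = (-2)**2 = 4)
13*k + 2 = 13*4 + 2 = 52 + 2 = 54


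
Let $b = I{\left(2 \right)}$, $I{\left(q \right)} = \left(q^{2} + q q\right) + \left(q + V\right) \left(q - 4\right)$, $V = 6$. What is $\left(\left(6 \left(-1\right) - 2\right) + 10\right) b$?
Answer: $-16$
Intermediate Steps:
$I{\left(q \right)} = 2 q^{2} + \left(-4 + q\right) \left(6 + q\right)$ ($I{\left(q \right)} = \left(q^{2} + q q\right) + \left(q + 6\right) \left(q - 4\right) = \left(q^{2} + q^{2}\right) + \left(6 + q\right) \left(-4 + q\right) = 2 q^{2} + \left(-4 + q\right) \left(6 + q\right)$)
$b = -8$ ($b = -24 + 2 \cdot 2 + 3 \cdot 2^{2} = -24 + 4 + 3 \cdot 4 = -24 + 4 + 12 = -8$)
$\left(\left(6 \left(-1\right) - 2\right) + 10\right) b = \left(\left(6 \left(-1\right) - 2\right) + 10\right) \left(-8\right) = \left(\left(-6 - 2\right) + 10\right) \left(-8\right) = \left(-8 + 10\right) \left(-8\right) = 2 \left(-8\right) = -16$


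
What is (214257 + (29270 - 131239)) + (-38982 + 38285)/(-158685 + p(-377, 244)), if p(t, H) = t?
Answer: 17860754553/159062 ≈ 1.1229e+5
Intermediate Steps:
(214257 + (29270 - 131239)) + (-38982 + 38285)/(-158685 + p(-377, 244)) = (214257 + (29270 - 131239)) + (-38982 + 38285)/(-158685 - 377) = (214257 - 101969) - 697/(-159062) = 112288 - 697*(-1/159062) = 112288 + 697/159062 = 17860754553/159062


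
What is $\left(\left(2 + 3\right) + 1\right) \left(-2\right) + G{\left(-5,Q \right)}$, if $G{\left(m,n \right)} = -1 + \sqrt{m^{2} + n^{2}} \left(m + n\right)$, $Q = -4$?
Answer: $-13 - 9 \sqrt{41} \approx -70.628$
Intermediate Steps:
$\left(\left(2 + 3\right) + 1\right) \left(-2\right) + G{\left(-5,Q \right)} = \left(\left(2 + 3\right) + 1\right) \left(-2\right) - \left(1 + 9 \sqrt{\left(-5\right)^{2} + \left(-4\right)^{2}}\right) = \left(5 + 1\right) \left(-2\right) - \left(1 + 9 \sqrt{25 + 16}\right) = 6 \left(-2\right) - \left(1 + 9 \sqrt{41}\right) = -12 - \left(1 + 9 \sqrt{41}\right) = -13 - 9 \sqrt{41}$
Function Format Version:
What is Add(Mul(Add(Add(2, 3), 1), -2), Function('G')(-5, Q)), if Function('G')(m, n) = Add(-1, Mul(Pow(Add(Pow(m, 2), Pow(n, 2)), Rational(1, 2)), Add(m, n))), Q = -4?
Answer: Add(-13, Mul(-9, Pow(41, Rational(1, 2)))) ≈ -70.628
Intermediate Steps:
Add(Mul(Add(Add(2, 3), 1), -2), Function('G')(-5, Q)) = Add(Mul(Add(Add(2, 3), 1), -2), Add(-1, Mul(-5, Pow(Add(Pow(-5, 2), Pow(-4, 2)), Rational(1, 2))), Mul(-4, Pow(Add(Pow(-5, 2), Pow(-4, 2)), Rational(1, 2))))) = Add(Mul(Add(5, 1), -2), Add(-1, Mul(-5, Pow(Add(25, 16), Rational(1, 2))), Mul(-4, Pow(Add(25, 16), Rational(1, 2))))) = Add(Mul(6, -2), Add(-1, Mul(-5, Pow(41, Rational(1, 2))), Mul(-4, Pow(41, Rational(1, 2))))) = Add(-12, Add(-1, Mul(-9, Pow(41, Rational(1, 2))))) = Add(-13, Mul(-9, Pow(41, Rational(1, 2))))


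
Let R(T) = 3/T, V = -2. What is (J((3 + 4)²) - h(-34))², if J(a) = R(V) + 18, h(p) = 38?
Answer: 1849/4 ≈ 462.25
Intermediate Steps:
J(a) = 33/2 (J(a) = 3/(-2) + 18 = 3*(-½) + 18 = -3/2 + 18 = 33/2)
(J((3 + 4)²) - h(-34))² = (33/2 - 1*38)² = (33/2 - 38)² = (-43/2)² = 1849/4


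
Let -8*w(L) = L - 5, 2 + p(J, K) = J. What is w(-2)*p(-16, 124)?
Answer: -63/4 ≈ -15.750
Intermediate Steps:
p(J, K) = -2 + J
w(L) = 5/8 - L/8 (w(L) = -(L - 5)/8 = -(-5 + L)/8 = 5/8 - L/8)
w(-2)*p(-16, 124) = (5/8 - 1/8*(-2))*(-2 - 16) = (5/8 + 1/4)*(-18) = (7/8)*(-18) = -63/4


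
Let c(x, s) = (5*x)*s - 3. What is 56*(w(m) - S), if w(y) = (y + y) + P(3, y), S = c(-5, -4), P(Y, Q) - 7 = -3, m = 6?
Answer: -4536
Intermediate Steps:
P(Y, Q) = 4 (P(Y, Q) = 7 - 3 = 4)
c(x, s) = -3 + 5*s*x (c(x, s) = 5*s*x - 3 = -3 + 5*s*x)
S = 97 (S = -3 + 5*(-4)*(-5) = -3 + 100 = 97)
w(y) = 4 + 2*y (w(y) = (y + y) + 4 = 2*y + 4 = 4 + 2*y)
56*(w(m) - S) = 56*((4 + 2*6) - 1*97) = 56*((4 + 12) - 97) = 56*(16 - 97) = 56*(-81) = -4536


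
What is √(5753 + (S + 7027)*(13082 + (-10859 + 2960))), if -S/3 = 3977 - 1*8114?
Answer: √100752907 ≈ 10038.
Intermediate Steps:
S = 12411 (S = -3*(3977 - 1*8114) = -3*(3977 - 8114) = -3*(-4137) = 12411)
√(5753 + (S + 7027)*(13082 + (-10859 + 2960))) = √(5753 + (12411 + 7027)*(13082 + (-10859 + 2960))) = √(5753 + 19438*(13082 - 7899)) = √(5753 + 19438*5183) = √(5753 + 100747154) = √100752907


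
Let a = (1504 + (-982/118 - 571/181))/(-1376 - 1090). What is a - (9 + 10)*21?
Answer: -5261684921/13167207 ≈ -399.61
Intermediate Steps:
a = -7969328/13167207 (a = (1504 + (-982*1/118 - 571*1/181))/(-2466) = (1504 + (-491/59 - 571/181))*(-1/2466) = (1504 - 122560/10679)*(-1/2466) = (15938656/10679)*(-1/2466) = -7969328/13167207 ≈ -0.60524)
a - (9 + 10)*21 = -7969328/13167207 - (9 + 10)*21 = -7969328/13167207 - 19*21 = -7969328/13167207 - 1*399 = -7969328/13167207 - 399 = -5261684921/13167207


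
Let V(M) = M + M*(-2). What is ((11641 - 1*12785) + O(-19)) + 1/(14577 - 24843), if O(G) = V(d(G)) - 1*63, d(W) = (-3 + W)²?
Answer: -17359807/10266 ≈ -1691.0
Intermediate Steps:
V(M) = -M (V(M) = M - 2*M = -M)
O(G) = -63 - (-3 + G)² (O(G) = -(-3 + G)² - 1*63 = -(-3 + G)² - 63 = -63 - (-3 + G)²)
((11641 - 1*12785) + O(-19)) + 1/(14577 - 24843) = ((11641 - 1*12785) + (-63 - (-3 - 19)²)) + 1/(14577 - 24843) = ((11641 - 12785) + (-63 - 1*(-22)²)) + 1/(-10266) = (-1144 + (-63 - 1*484)) - 1/10266 = (-1144 + (-63 - 484)) - 1/10266 = (-1144 - 547) - 1/10266 = -1691 - 1/10266 = -17359807/10266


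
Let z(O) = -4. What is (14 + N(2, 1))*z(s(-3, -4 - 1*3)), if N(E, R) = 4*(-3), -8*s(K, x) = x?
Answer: -8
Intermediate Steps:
s(K, x) = -x/8
N(E, R) = -12
(14 + N(2, 1))*z(s(-3, -4 - 1*3)) = (14 - 12)*(-4) = 2*(-4) = -8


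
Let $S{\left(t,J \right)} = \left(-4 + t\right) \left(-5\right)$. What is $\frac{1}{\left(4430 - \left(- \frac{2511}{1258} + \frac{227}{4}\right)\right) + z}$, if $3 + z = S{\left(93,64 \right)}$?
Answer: $\frac{2516}{9880951} \approx 0.00025463$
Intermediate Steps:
$S{\left(t,J \right)} = 20 - 5 t$
$z = -448$ ($z = -3 + \left(20 - 465\right) = -3 - 445 = -448$)
$\frac{1}{\left(4430 - \left(- \frac{2511}{1258} + \frac{227}{4}\right)\right) + z} = \frac{1}{\left(4430 - \left(- \frac{2511}{1258} + \frac{227}{4}\right)\right) - 448} = \frac{1}{\left(4430 - \frac{137761}{2516}\right) - 448} = \frac{1}{\frac{11008119}{2516} - 448} = \frac{1}{\frac{9880951}{2516}} = \frac{2516}{9880951}$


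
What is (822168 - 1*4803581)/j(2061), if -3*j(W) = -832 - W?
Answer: -11944239/2893 ≈ -4128.7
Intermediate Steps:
j(W) = 832/3 + W/3 (j(W) = -(-832 - W)/3 = 832/3 + W/3)
(822168 - 1*4803581)/j(2061) = (822168 - 1*4803581)/(832/3 + (⅓)*2061) = (822168 - 4803581)/(832/3 + 687) = -3981413/2893/3 = -3981413*3/2893 = -11944239/2893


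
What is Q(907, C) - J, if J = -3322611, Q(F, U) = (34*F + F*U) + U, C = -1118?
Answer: 2338305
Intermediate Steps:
Q(F, U) = U + 34*F + F*U
Q(907, C) - J = (-1118 + 34*907 + 907*(-1118)) - 1*(-3322611) = (-1118 + 30838 - 1014026) + 3322611 = -984306 + 3322611 = 2338305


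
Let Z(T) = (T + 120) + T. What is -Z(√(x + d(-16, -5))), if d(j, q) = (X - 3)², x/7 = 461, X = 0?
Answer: -120 - 4*√809 ≈ -233.77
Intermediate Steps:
x = 3227 (x = 7*461 = 3227)
d(j, q) = 9 (d(j, q) = (0 - 3)² = (-3)² = 9)
Z(T) = 120 + 2*T (Z(T) = (120 + T) + T = 120 + 2*T)
-Z(√(x + d(-16, -5))) = -(120 + 2*√(3227 + 9)) = -(120 + 2*√3236) = -(120 + 2*(2*√809)) = -(120 + 4*√809) = -120 - 4*√809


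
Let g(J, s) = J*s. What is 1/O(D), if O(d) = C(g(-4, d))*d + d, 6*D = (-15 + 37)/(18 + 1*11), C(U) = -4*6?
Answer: -87/253 ≈ -0.34387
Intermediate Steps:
C(U) = -24
D = 11/87 (D = ((-15 + 37)/(18 + 1*11))/6 = (22/(18 + 11))/6 = (22/29)/6 = (22*(1/29))/6 = (⅙)*(22/29) = 11/87 ≈ 0.12644)
O(d) = -23*d (O(d) = -24*d + d = -23*d)
1/O(D) = 1/(-23*11/87) = 1/(-253/87) = -87/253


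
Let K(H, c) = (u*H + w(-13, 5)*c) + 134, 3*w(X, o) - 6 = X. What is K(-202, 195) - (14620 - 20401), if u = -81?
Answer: 21822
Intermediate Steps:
w(X, o) = 2 + X/3
K(H, c) = 134 - 81*H - 7*c/3 (K(H, c) = (-81*H + (2 + (⅓)*(-13))*c) + 134 = (-81*H + (2 - 13/3)*c) + 134 = (-81*H - 7*c/3) + 134 = 134 - 81*H - 7*c/3)
K(-202, 195) - (14620 - 20401) = (134 - 81*(-202) - 7/3*195) - (14620 - 20401) = (134 + 16362 - 455) - 1*(-5781) = 16041 + 5781 = 21822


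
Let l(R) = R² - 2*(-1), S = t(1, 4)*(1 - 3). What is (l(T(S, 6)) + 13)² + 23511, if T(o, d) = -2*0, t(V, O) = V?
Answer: 23736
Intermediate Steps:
S = -2 (S = 1*(1 - 3) = 1*(-2) = -2)
T(o, d) = 0
l(R) = 2 + R² (l(R) = R² + 2 = 2 + R²)
(l(T(S, 6)) + 13)² + 23511 = ((2 + 0²) + 13)² + 23511 = ((2 + 0) + 13)² + 23511 = (2 + 13)² + 23511 = 15² + 23511 = 225 + 23511 = 23736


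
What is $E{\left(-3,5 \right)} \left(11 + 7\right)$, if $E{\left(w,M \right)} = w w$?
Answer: $162$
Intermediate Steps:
$E{\left(w,M \right)} = w^{2}$
$E{\left(-3,5 \right)} \left(11 + 7\right) = \left(-3\right)^{2} \left(11 + 7\right) = 9 \cdot 18 = 162$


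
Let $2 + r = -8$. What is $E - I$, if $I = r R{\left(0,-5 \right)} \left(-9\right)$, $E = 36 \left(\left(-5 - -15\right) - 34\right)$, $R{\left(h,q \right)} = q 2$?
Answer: $36$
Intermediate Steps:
$r = -10$ ($r = -2 - 8 = -10$)
$R{\left(h,q \right)} = 2 q$
$E = -864$ ($E = 36 \left(\left(-5 + 15\right) - 34\right) = 36 \left(10 - 34\right) = 36 \left(-24\right) = -864$)
$I = -900$ ($I = - 10 \cdot 2 \left(-5\right) \left(-9\right) = \left(-10\right) \left(-10\right) \left(-9\right) = 100 \left(-9\right) = -900$)
$E - I = -864 - -900 = -864 + 900 = 36$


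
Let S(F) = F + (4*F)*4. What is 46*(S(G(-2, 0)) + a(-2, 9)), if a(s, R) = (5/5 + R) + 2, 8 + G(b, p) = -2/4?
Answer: -6095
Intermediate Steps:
G(b, p) = -17/2 (G(b, p) = -8 - 2/4 = -8 - 2*¼ = -8 - ½ = -17/2)
a(s, R) = 3 + R (a(s, R) = (5*(⅕) + R) + 2 = (1 + R) + 2 = 3 + R)
S(F) = 17*F (S(F) = F + 16*F = 17*F)
46*(S(G(-2, 0)) + a(-2, 9)) = 46*(17*(-17/2) + (3 + 9)) = 46*(-289/2 + 12) = 46*(-265/2) = -6095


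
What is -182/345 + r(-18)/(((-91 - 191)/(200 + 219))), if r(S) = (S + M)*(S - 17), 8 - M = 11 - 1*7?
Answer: -11813879/16215 ≈ -728.58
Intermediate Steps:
M = 4 (M = 8 - (11 - 1*7) = 8 - (11 - 7) = 8 - 1*4 = 8 - 4 = 4)
r(S) = (-17 + S)*(4 + S) (r(S) = (S + 4)*(S - 17) = (4 + S)*(-17 + S) = (-17 + S)*(4 + S))
-182/345 + r(-18)/(((-91 - 191)/(200 + 219))) = -182/345 + (-68 + (-18)**2 - 13*(-18))/(((-91 - 191)/(200 + 219))) = -182*1/345 + (-68 + 324 + 234)/((-282/419)) = -182/345 + 490/((-282*1/419)) = -182/345 + 490/(-282/419) = -182/345 + 490*(-419/282) = -182/345 - 102655/141 = -11813879/16215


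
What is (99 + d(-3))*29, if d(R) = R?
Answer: 2784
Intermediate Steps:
(99 + d(-3))*29 = (99 - 3)*29 = 96*29 = 2784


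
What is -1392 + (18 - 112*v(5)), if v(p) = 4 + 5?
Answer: -2382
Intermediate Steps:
v(p) = 9
-1392 + (18 - 112*v(5)) = -1392 + (18 - 112*9) = -1392 + (18 - 1008) = -1392 - 990 = -2382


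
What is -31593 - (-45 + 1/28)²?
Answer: -26353993/784 ≈ -33615.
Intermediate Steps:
-31593 - (-45 + 1/28)² = -31593 - (-1259/28)² = -31593 - 1*1585081/784 = -31593 - 1585081/784 = -26353993/784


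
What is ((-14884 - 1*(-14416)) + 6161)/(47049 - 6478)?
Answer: 5693/40571 ≈ 0.14032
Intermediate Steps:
((-14884 - 1*(-14416)) + 6161)/(47049 - 6478) = ((-14884 + 14416) + 6161)/40571 = (-468 + 6161)*(1/40571) = 5693*(1/40571) = 5693/40571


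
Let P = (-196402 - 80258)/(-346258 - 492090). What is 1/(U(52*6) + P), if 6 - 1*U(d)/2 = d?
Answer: -209587/128198079 ≈ -0.0016349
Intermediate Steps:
U(d) = 12 - 2*d
P = 69165/209587 (P = -276660/(-838348) = -276660*(-1/838348) = 69165/209587 ≈ 0.33001)
1/(U(52*6) + P) = 1/((12 - 104*6) + 69165/209587) = 1/((12 - 2*312) + 69165/209587) = 1/((12 - 624) + 69165/209587) = 1/(-612 + 69165/209587) = 1/(-128198079/209587) = -209587/128198079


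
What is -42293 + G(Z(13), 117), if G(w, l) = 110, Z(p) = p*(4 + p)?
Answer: -42183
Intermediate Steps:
-42293 + G(Z(13), 117) = -42293 + 110 = -42183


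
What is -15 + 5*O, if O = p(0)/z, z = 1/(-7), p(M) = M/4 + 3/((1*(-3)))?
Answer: 20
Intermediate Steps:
p(M) = -1 + M/4 (p(M) = M*(¼) + 3/(-3) = M/4 + 3*(-⅓) = M/4 - 1 = -1 + M/4)
z = -⅐ ≈ -0.14286
O = 7 (O = (-1 + (¼)*0)/(-⅐) = (-1 + 0)*(-7) = -1*(-7) = 7)
-15 + 5*O = -15 + 5*7 = -15 + 35 = 20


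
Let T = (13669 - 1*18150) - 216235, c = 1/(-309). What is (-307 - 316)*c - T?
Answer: 68201867/309 ≈ 2.2072e+5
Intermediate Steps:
c = -1/309 ≈ -0.0032362
T = -220716 (T = (13669 - 18150) - 216235 = -4481 - 216235 = -220716)
(-307 - 316)*c - T = (-307 - 316)*(-1/309) - 1*(-220716) = -623*(-1/309) + 220716 = 623/309 + 220716 = 68201867/309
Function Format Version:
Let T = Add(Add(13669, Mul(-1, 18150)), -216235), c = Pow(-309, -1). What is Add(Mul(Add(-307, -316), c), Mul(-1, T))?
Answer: Rational(68201867, 309) ≈ 2.2072e+5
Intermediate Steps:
c = Rational(-1, 309) ≈ -0.0032362
T = -220716 (T = Add(Add(13669, -18150), -216235) = Add(-4481, -216235) = -220716)
Add(Mul(Add(-307, -316), c), Mul(-1, T)) = Add(Mul(Add(-307, -316), Rational(-1, 309)), Mul(-1, -220716)) = Add(Mul(-623, Rational(-1, 309)), 220716) = Add(Rational(623, 309), 220716) = Rational(68201867, 309)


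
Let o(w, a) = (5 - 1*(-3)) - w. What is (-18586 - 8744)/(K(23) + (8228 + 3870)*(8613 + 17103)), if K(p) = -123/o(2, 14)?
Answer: -10932/124444859 ≈ -8.7846e-5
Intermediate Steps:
o(w, a) = 8 - w (o(w, a) = (5 + 3) - w = 8 - w)
K(p) = -41/2 (K(p) = -123/(8 - 1*2) = -123/(8 - 2) = -123/6 = -123*⅙ = -41/2)
(-18586 - 8744)/(K(23) + (8228 + 3870)*(8613 + 17103)) = (-18586 - 8744)/(-41/2 + (8228 + 3870)*(8613 + 17103)) = -27330/(-41/2 + 12098*25716) = -27330/(-41/2 + 311112168) = -27330/622224295/2 = -27330*2/622224295 = -10932/124444859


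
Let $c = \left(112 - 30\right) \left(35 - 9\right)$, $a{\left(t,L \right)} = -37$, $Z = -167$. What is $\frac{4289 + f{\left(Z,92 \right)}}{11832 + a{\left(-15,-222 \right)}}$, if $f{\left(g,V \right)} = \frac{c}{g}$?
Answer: $\frac{714131}{1969765} \approx 0.36255$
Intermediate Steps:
$c = 2132$ ($c = 82 \cdot 26 = 2132$)
$f{\left(g,V \right)} = \frac{2132}{g}$
$\frac{4289 + f{\left(Z,92 \right)}}{11832 + a{\left(-15,-222 \right)}} = \frac{4289 + \frac{2132}{-167}}{11832 - 37} = \frac{4289 + 2132 \left(- \frac{1}{167}\right)}{11795} = \left(4289 - \frac{2132}{167}\right) \frac{1}{11795} = \frac{714131}{167} \cdot \frac{1}{11795} = \frac{714131}{1969765}$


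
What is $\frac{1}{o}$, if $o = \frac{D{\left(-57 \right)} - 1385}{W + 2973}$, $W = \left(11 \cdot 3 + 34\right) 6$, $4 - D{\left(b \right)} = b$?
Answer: $- \frac{3375}{1324} \approx -2.5491$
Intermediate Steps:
$D{\left(b \right)} = 4 - b$
$W = 402$ ($W = \left(33 + 34\right) 6 = 67 \cdot 6 = 402$)
$o = - \frac{1324}{3375}$ ($o = \frac{\left(4 - -57\right) - 1385}{402 + 2973} = \frac{\left(4 + 57\right) - 1385}{3375} = \left(61 - 1385\right) \frac{1}{3375} = \left(-1324\right) \frac{1}{3375} = - \frac{1324}{3375} \approx -0.3923$)
$\frac{1}{o} = \frac{1}{- \frac{1324}{3375}} = - \frac{3375}{1324}$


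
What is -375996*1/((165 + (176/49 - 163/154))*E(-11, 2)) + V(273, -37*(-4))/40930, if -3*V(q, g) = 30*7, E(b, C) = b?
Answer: 150815995337/739199893 ≈ 204.03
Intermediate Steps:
V(q, g) = -70 (V(q, g) = -10*7 = -1/3*210 = -70)
-375996*1/((165 + (176/49 - 163/154))*E(-11, 2)) + V(273, -37*(-4))/40930 = -375996*(-1/(11*(165 + (176/49 - 163/154)))) - 70/40930 = -375996*(-1/(11*(165 + (176*(1/49) - 163*1/154)))) - 70*1/40930 = -375996*(-1/(11*(165 + (176/49 - 163/154)))) - 7/4093 = -375996*(-1/(11*(165 + 2731/1078))) - 7/4093 = -375996/((180601/1078)*(-11)) - 7/4093 = -375996/(-180601/98) - 7/4093 = -375996*(-98/180601) - 7/4093 = 36847608/180601 - 7/4093 = 150815995337/739199893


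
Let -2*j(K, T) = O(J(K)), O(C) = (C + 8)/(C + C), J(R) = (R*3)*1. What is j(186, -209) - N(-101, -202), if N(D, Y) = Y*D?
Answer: -22768915/1116 ≈ -20402.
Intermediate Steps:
J(R) = 3*R (J(R) = (3*R)*1 = 3*R)
O(C) = (8 + C)/(2*C) (O(C) = (8 + C)/((2*C)) = (8 + C)*(1/(2*C)) = (8 + C)/(2*C))
j(K, T) = -(8 + 3*K)/(12*K) (j(K, T) = -(8 + 3*K)/(4*(3*K)) = -1/(3*K)*(8 + 3*K)/4 = -(8 + 3*K)/(12*K))
N(D, Y) = D*Y
j(186, -209) - N(-101, -202) = (1/12)*(-8 - 3*186)/186 - (-101)*(-202) = (1/12)*(1/186)*(-8 - 558) - 1*20402 = (1/12)*(1/186)*(-566) - 20402 = -283/1116 - 20402 = -22768915/1116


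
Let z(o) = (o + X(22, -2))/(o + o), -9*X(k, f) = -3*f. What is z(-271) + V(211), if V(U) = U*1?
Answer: 343901/1626 ≈ 211.50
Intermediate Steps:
X(k, f) = f/3 (X(k, f) = -(-1)*f/3 = f/3)
z(o) = (-⅔ + o)/(2*o) (z(o) = (o + (⅓)*(-2))/(o + o) = (o - ⅔)/((2*o)) = (-⅔ + o)*(1/(2*o)) = (-⅔ + o)/(2*o))
V(U) = U
z(-271) + V(211) = (⅙)*(-2 + 3*(-271))/(-271) + 211 = (⅙)*(-1/271)*(-2 - 813) + 211 = (⅙)*(-1/271)*(-815) + 211 = 815/1626 + 211 = 343901/1626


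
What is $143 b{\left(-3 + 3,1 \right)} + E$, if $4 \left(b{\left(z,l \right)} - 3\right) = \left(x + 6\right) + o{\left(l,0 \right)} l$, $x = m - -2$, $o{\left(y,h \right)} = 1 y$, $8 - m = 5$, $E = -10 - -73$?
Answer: $921$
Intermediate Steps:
$E = 63$ ($E = -10 + 73 = 63$)
$m = 3$ ($m = 8 - 5 = 3$)
$o{\left(y,h \right)} = y$
$x = 5$ ($x = 3 - -2 = 3 + 2 = 5$)
$b{\left(z,l \right)} = \frac{23}{4} + \frac{l^{2}}{4}$ ($b{\left(z,l \right)} = 3 + \frac{\left(5 + 6\right) + l l}{4} = 3 + \frac{11 + l^{2}}{4} = 3 + \left(\frac{11}{4} + \frac{l^{2}}{4}\right) = \frac{23}{4} + \frac{l^{2}}{4}$)
$143 b{\left(-3 + 3,1 \right)} + E = 143 \left(\frac{23}{4} + \frac{1^{2}}{4}\right) + 63 = 143 \left(\frac{23}{4} + \frac{1}{4} \cdot 1\right) + 63 = 143 \left(\frac{23}{4} + \frac{1}{4}\right) + 63 = 143 \cdot 6 + 63 = 858 + 63 = 921$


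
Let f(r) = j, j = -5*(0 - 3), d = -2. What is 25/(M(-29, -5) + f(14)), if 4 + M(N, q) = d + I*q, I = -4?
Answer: 25/29 ≈ 0.86207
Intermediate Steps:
j = 15 (j = -5*(-3) = 15)
M(N, q) = -6 - 4*q (M(N, q) = -4 + (-2 - 4*q) = -6 - 4*q)
f(r) = 15
25/(M(-29, -5) + f(14)) = 25/((-6 - 4*(-5)) + 15) = 25/((-6 + 20) + 15) = 25/(14 + 15) = 25/29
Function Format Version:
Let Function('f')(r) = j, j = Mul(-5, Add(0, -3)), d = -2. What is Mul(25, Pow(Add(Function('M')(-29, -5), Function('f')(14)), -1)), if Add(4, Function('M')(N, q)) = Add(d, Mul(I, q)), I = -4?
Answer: Rational(25, 29) ≈ 0.86207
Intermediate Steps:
j = 15 (j = Mul(-5, -3) = 15)
Function('M')(N, q) = Add(-6, Mul(-4, q)) (Function('M')(N, q) = Add(-4, Add(-2, Mul(-4, q))) = Add(-6, Mul(-4, q)))
Function('f')(r) = 15
Mul(25, Pow(Add(Function('M')(-29, -5), Function('f')(14)), -1)) = Mul(25, Pow(Add(Add(-6, Mul(-4, -5)), 15), -1)) = Mul(25, Pow(Add(Add(-6, 20), 15), -1)) = Mul(25, Pow(Add(14, 15), -1)) = Mul(25, Pow(29, -1)) = Mul(25, Rational(1, 29)) = Rational(25, 29)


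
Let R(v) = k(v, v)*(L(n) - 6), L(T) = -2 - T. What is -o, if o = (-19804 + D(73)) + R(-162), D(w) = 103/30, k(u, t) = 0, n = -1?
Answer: 594017/30 ≈ 19801.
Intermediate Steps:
D(w) = 103/30 (D(w) = 103*(1/30) = 103/30)
R(v) = 0 (R(v) = 0*((-2 - 1*(-1)) - 6) = 0*((-2 + 1) - 6) = 0*(-1 - 6) = 0*(-7) = 0)
o = -594017/30 (o = (-19804 + 103/30) + 0 = -594017/30 + 0 = -594017/30 ≈ -19801.)
-o = -1*(-594017/30) = 594017/30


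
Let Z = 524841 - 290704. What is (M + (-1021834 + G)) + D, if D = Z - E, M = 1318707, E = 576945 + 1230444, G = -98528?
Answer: -1374907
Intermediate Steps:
E = 1807389
Z = 234137
D = -1573252 (D = 234137 - 1*1807389 = 234137 - 1807389 = -1573252)
(M + (-1021834 + G)) + D = (1318707 + (-1021834 - 98528)) - 1573252 = (1318707 - 1120362) - 1573252 = 198345 - 1573252 = -1374907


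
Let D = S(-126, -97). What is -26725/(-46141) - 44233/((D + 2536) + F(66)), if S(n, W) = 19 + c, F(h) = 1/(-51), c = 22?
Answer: -100576337653/6064127066 ≈ -16.585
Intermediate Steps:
F(h) = -1/51
S(n, W) = 41 (S(n, W) = 19 + 22 = 41)
D = 41
-26725/(-46141) - 44233/((D + 2536) + F(66)) = -26725/(-46141) - 44233/((41 + 2536) - 1/51) = -26725*(-1/46141) - 44233/(2577 - 1/51) = 26725/46141 - 44233/131426/51 = 26725/46141 - 44233*51/131426 = 26725/46141 - 2255883/131426 = -100576337653/6064127066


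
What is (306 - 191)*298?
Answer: 34270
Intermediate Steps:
(306 - 191)*298 = 115*298 = 34270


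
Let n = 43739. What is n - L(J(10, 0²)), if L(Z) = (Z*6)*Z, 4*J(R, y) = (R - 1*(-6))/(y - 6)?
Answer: 131209/3 ≈ 43736.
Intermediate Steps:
J(R, y) = (6 + R)/(4*(-6 + y)) (J(R, y) = ((R - 1*(-6))/(y - 6))/4 = ((R + 6)/(-6 + y))/4 = ((6 + R)/(-6 + y))/4 = (6 + R)/(4*(-6 + y)))
L(Z) = 6*Z² (L(Z) = (6*Z)*Z = 6*Z²)
n - L(J(10, 0²)) = 43739 - 6*((6 + 10)/(4*(-6 + 0²)))² = 43739 - 6*((¼)*16/(-6 + 0))² = 43739 - 6*((¼)*16/(-6))² = 43739 - 6*((¼)*(-⅙)*16)² = 43739 - 6*(-⅔)² = 43739 - 6*4/9 = 43739 - 1*8/3 = 43739 - 8/3 = 131209/3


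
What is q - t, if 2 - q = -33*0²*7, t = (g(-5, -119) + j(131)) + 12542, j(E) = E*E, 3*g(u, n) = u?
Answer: -89098/3 ≈ -29699.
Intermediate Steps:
g(u, n) = u/3
j(E) = E²
t = 89104/3 (t = ((⅓)*(-5) + 131²) + 12542 = (-5/3 + 17161) + 12542 = 51478/3 + 12542 = 89104/3 ≈ 29701.)
q = 2 (q = 2 - (-33*0²)*7 = 2 - (-33*0)*7 = 2 - 0*7 = 2 - 1*0 = 2 + 0 = 2)
q - t = 2 - 1*89104/3 = 2 - 89104/3 = -89098/3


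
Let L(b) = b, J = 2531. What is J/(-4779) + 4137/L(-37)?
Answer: -19864370/176823 ≈ -112.34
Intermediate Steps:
J/(-4779) + 4137/L(-37) = 2531/(-4779) + 4137/(-37) = 2531*(-1/4779) + 4137*(-1/37) = -2531/4779 - 4137/37 = -19864370/176823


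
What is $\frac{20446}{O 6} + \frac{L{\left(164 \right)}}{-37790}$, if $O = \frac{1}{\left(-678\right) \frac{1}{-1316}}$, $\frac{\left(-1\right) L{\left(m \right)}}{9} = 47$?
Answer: $\frac{10913812136}{6216455} \approx 1755.6$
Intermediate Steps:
$L{\left(m \right)} = -423$ ($L{\left(m \right)} = \left(-9\right) 47 = -423$)
$O = \frac{658}{339}$ ($O = \frac{1}{\left(-678\right) \left(- \frac{1}{1316}\right)} = \frac{1}{\frac{339}{658}} = \frac{658}{339} \approx 1.941$)
$\frac{20446}{O 6} + \frac{L{\left(164 \right)}}{-37790} = \frac{20446}{\frac{658}{339} \cdot 6} - \frac{423}{-37790} = \frac{20446}{\frac{1316}{113}} - - \frac{423}{37790} = 20446 \cdot \frac{113}{1316} + \frac{423}{37790} = \frac{1155199}{658} + \frac{423}{37790} = \frac{10913812136}{6216455}$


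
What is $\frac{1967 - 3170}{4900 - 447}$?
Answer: $- \frac{1203}{4453} \approx -0.27015$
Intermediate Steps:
$\frac{1967 - 3170}{4900 - 447} = \frac{1967 - 3170}{4453} = \left(1967 - 3170\right) \frac{1}{4453} = \left(-1203\right) \frac{1}{4453} = - \frac{1203}{4453}$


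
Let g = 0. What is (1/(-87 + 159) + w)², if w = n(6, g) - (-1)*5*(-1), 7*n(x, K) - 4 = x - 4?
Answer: 4330561/254016 ≈ 17.048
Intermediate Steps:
n(x, K) = x/7 (n(x, K) = 4/7 + (x - 4)/7 = 4/7 + (-4 + x)/7 = 4/7 + (-4/7 + x/7) = x/7)
w = -29/7 (w = (⅐)*6 - (-1)*5*(-1) = 6/7 - (-1)*(-5) = 6/7 - 1*5 = 6/7 - 5 = -29/7 ≈ -4.1429)
(1/(-87 + 159) + w)² = (1/(-87 + 159) - 29/7)² = (1/72 - 29/7)² = (-2081/504)² = 4330561/254016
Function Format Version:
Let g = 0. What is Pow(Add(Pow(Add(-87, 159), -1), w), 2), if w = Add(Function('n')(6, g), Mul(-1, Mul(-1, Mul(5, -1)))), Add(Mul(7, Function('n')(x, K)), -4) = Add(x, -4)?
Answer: Rational(4330561, 254016) ≈ 17.048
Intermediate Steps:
Function('n')(x, K) = Mul(Rational(1, 7), x) (Function('n')(x, K) = Add(Rational(4, 7), Mul(Rational(1, 7), Add(x, -4))) = Add(Rational(4, 7), Mul(Rational(1, 7), Add(-4, x))) = Add(Rational(4, 7), Add(Rational(-4, 7), Mul(Rational(1, 7), x))) = Mul(Rational(1, 7), x))
w = Rational(-29, 7) (w = Add(Mul(Rational(1, 7), 6), Mul(-1, Mul(-1, Mul(5, -1)))) = Add(Rational(6, 7), Mul(-1, Mul(-1, -5))) = Add(Rational(6, 7), Mul(-1, 5)) = Add(Rational(6, 7), -5) = Rational(-29, 7) ≈ -4.1429)
Pow(Add(Pow(Add(-87, 159), -1), w), 2) = Pow(Add(Pow(Add(-87, 159), -1), Rational(-29, 7)), 2) = Pow(Add(Pow(72, -1), Rational(-29, 7)), 2) = Pow(Add(Rational(1, 72), Rational(-29, 7)), 2) = Pow(Rational(-2081, 504), 2) = Rational(4330561, 254016)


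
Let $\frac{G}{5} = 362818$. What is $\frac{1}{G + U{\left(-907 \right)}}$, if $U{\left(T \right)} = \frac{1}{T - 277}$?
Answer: $\frac{1184}{2147882559} \approx 5.5124 \cdot 10^{-7}$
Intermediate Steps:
$G = 1814090$ ($G = 5 \cdot 362818 = 1814090$)
$U{\left(T \right)} = \frac{1}{-277 + T}$
$\frac{1}{G + U{\left(-907 \right)}} = \frac{1}{1814090 + \frac{1}{-277 - 907}} = \frac{1}{1814090 + \frac{1}{-1184}} = \frac{1}{1814090 - \frac{1}{1184}} = \frac{1}{\frac{2147882559}{1184}} = \frac{1184}{2147882559}$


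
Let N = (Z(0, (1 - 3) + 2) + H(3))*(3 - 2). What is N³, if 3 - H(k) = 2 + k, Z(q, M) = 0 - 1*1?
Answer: -27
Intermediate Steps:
Z(q, M) = -1 (Z(q, M) = 0 - 1 = -1)
H(k) = 1 - k (H(k) = 3 - (2 + k) = 3 + (-2 - k) = 1 - k)
N = -3 (N = (-1 + (1 - 1*3))*(3 - 2) = (-1 + (1 - 3))*1 = (-1 - 2)*1 = -3*1 = -3)
N³ = (-3)³ = -27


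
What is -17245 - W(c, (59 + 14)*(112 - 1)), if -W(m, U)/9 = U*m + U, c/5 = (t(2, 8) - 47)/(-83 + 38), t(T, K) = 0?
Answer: 436523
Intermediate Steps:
c = 47/9 (c = 5*((0 - 47)/(-83 + 38)) = 5*(-47/(-45)) = 5*(-47*(-1/45)) = 5*(47/45) = 47/9 ≈ 5.2222)
W(m, U) = -9*U - 9*U*m (W(m, U) = -9*(U*m + U) = -9*(U + U*m) = -9*U - 9*U*m)
-17245 - W(c, (59 + 14)*(112 - 1)) = -17245 - (-9)*(59 + 14)*(112 - 1)*(1 + 47/9) = -17245 - (-9)*73*111*56/9 = -17245 - (-9)*8103*56/9 = -17245 - 1*(-453768) = -17245 + 453768 = 436523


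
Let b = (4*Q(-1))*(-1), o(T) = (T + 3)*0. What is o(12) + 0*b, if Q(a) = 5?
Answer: 0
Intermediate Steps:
o(T) = 0 (o(T) = (3 + T)*0 = 0)
b = -20 (b = (4*5)*(-1) = 20*(-1) = -20)
o(12) + 0*b = 0 + 0*(-20) = 0 + 0 = 0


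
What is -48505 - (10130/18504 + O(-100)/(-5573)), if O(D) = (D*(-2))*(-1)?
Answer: -2501015590625/51561396 ≈ -48506.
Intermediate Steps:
O(D) = 2*D (O(D) = -2*D*(-1) = 2*D)
-48505 - (10130/18504 + O(-100)/(-5573)) = -48505 - (10130/18504 + (2*(-100))/(-5573)) = -48505 - (10130*(1/18504) - 200*(-1/5573)) = -48505 - (5065/9252 + 200/5573) = -48505 - 1*30077645/51561396 = -48505 - 30077645/51561396 = -2501015590625/51561396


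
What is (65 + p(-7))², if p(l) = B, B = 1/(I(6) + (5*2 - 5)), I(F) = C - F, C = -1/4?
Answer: 103041/25 ≈ 4121.6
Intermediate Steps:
C = -¼ (C = -1*¼ = -¼ ≈ -0.25000)
I(F) = -¼ - F
B = -⅘ (B = 1/((-¼ - 1*6) + (5*2 - 5)) = 1/((-¼ - 6) + (10 - 5)) = 1/(-25/4 + 5) = 1/(-5/4) = -⅘ ≈ -0.80000)
p(l) = -⅘
(65 + p(-7))² = (65 - ⅘)² = (321/5)² = 103041/25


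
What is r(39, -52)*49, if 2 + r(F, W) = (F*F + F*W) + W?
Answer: -27489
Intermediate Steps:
r(F, W) = -2 + W + F² + F*W (r(F, W) = -2 + ((F*F + F*W) + W) = -2 + ((F² + F*W) + W) = -2 + (W + F² + F*W) = -2 + W + F² + F*W)
r(39, -52)*49 = (-2 - 52 + 39² + 39*(-52))*49 = (-2 - 52 + 1521 - 2028)*49 = -561*49 = -27489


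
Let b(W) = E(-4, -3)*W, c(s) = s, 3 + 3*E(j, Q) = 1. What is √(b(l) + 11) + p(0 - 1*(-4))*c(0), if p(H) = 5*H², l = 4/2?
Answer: √87/3 ≈ 3.1091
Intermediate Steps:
l = 2 (l = 4*(½) = 2)
E(j, Q) = -⅔ (E(j, Q) = -1 + (⅓)*1 = -1 + ⅓ = -⅔)
b(W) = -2*W/3
√(b(l) + 11) + p(0 - 1*(-4))*c(0) = √(-⅔*2 + 11) + (5*(0 - 1*(-4))²)*0 = √(-4/3 + 11) + (5*(0 + 4)²)*0 = √(29/3) + (5*4²)*0 = √87/3 + (5*16)*0 = √87/3 + 80*0 = √87/3 + 0 = √87/3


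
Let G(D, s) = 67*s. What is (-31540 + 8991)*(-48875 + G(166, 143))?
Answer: 886040406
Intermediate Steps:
(-31540 + 8991)*(-48875 + G(166, 143)) = (-31540 + 8991)*(-48875 + 67*143) = -22549*(-48875 + 9581) = -22549*(-39294) = 886040406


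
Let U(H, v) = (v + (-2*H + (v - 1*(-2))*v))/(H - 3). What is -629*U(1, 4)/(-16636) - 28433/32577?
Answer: -739393517/541950972 ≈ -1.3643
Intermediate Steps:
U(H, v) = (v - 2*H + v*(2 + v))/(-3 + H) (U(H, v) = (v + (-2*H + (v + 2)*v))/(-3 + H) = (v + (-2*H + (2 + v)*v))/(-3 + H) = (v + (-2*H + v*(2 + v)))/(-3 + H) = (v - 2*H + v*(2 + v))/(-3 + H))
-629*U(1, 4)/(-16636) - 28433/32577 = -629*(4² - 2*1 + 3*4)/(-3 + 1)/(-16636) - 28433/32577 = -629*(16 - 2 + 12)/(-2)*(-1/16636) - 28433*1/32577 = -(-629)*26/2*(-1/16636) - 28433/32577 = -629*(-13)*(-1/16636) - 28433/32577 = 8177*(-1/16636) - 28433/32577 = -8177/16636 - 28433/32577 = -739393517/541950972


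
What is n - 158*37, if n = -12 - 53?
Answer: -5911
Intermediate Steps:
n = -65
n - 158*37 = -65 - 158*37 = -65 - 5846 = -5911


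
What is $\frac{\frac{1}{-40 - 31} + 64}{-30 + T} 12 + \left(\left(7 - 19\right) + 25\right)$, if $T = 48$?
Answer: $\frac{11855}{213} \approx 55.657$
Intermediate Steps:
$\frac{\frac{1}{-40 - 31} + 64}{-30 + T} 12 + \left(\left(7 - 19\right) + 25\right) = \frac{\frac{1}{-40 - 31} + 64}{-30 + 48} \cdot 12 + \left(\left(7 - 19\right) + 25\right) = \frac{\frac{1}{-71} + 64}{18} \cdot 12 + \left(-12 + 25\right) = \left(- \frac{1}{71} + 64\right) \frac{1}{18} \cdot 12 + 13 = \frac{4543}{71} \cdot \frac{1}{18} \cdot 12 + 13 = \frac{4543}{1278} \cdot 12 + 13 = \frac{9086}{213} + 13 = \frac{11855}{213}$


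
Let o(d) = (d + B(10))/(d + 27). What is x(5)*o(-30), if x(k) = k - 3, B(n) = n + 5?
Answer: 10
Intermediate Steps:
B(n) = 5 + n
x(k) = -3 + k
o(d) = (15 + d)/(27 + d) (o(d) = (d + (5 + 10))/(d + 27) = (d + 15)/(27 + d) = (15 + d)/(27 + d))
x(5)*o(-30) = (-3 + 5)*((15 - 30)/(27 - 30)) = 2*(-15/(-3)) = 2*(-⅓*(-15)) = 2*5 = 10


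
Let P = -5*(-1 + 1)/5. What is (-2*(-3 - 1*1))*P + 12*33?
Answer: 396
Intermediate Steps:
P = 0 (P = -5*0*(1/5) = 0*(1/5) = 0)
(-2*(-3 - 1*1))*P + 12*33 = -2*(-3 - 1*1)*0 + 12*33 = -2*(-3 - 1)*0 + 396 = -2*(-4)*0 + 396 = 8*0 + 396 = 0 + 396 = 396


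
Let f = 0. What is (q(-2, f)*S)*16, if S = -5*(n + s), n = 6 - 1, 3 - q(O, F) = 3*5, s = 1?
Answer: 5760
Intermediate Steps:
q(O, F) = -12 (q(O, F) = 3 - 3*5 = 3 - 1*15 = 3 - 15 = -12)
n = 5
S = -30 (S = -5*(5 + 1) = -5*6 = -30)
(q(-2, f)*S)*16 = -12*(-30)*16 = 360*16 = 5760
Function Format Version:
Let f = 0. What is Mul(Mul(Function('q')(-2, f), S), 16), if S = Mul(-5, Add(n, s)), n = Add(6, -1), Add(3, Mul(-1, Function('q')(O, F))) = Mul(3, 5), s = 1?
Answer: 5760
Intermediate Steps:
Function('q')(O, F) = -12 (Function('q')(O, F) = Add(3, Mul(-1, Mul(3, 5))) = Add(3, Mul(-1, 15)) = Add(3, -15) = -12)
n = 5
S = -30 (S = Mul(-5, Add(5, 1)) = Mul(-5, 6) = -30)
Mul(Mul(Function('q')(-2, f), S), 16) = Mul(Mul(-12, -30), 16) = Mul(360, 16) = 5760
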